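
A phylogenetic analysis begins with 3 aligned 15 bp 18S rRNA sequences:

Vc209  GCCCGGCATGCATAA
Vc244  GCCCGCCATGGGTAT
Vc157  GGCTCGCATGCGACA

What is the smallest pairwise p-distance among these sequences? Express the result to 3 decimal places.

0.267

Pairwise Hamming distances:
  Vc209 vs Vc244: 4
  Vc209 vs Vc157: 6
  Vc244 vs Vc157: 8
The smallest is 4 mismatches, between Vc209 and Vc244; p = 4/15 = 0.267.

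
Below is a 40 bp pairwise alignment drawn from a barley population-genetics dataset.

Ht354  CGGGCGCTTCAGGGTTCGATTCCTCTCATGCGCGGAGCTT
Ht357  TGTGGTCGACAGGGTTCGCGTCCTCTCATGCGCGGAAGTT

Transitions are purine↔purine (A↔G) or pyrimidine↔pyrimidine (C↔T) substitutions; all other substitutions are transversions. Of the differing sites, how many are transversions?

8

Mismatches occur at site 1 (C→T, transition), site 3 (G→T, transversion), site 5 (C→G, transversion), site 6 (G→T, transversion), site 8 (T→G, transversion), site 9 (T→A, transversion), site 19 (A→C, transversion), site 20 (T→G, transversion), site 37 (G→A, transition), site 38 (C→G, transversion).
Of the 10 differences, 2 transitions and 8 transversions, so the answer is 8.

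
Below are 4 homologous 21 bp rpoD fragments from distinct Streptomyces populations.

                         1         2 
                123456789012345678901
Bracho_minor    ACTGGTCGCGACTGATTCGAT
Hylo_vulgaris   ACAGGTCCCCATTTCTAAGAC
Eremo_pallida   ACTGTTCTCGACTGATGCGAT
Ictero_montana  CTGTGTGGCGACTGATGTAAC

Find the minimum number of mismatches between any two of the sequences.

Pairwise Hamming distances:
  Bracho_minor vs Hylo_vulgaris: 9
  Bracho_minor vs Eremo_pallida: 3
  Bracho_minor vs Ictero_montana: 9
  Hylo_vulgaris vs Eremo_pallida: 10
  Hylo_vulgaris vs Ictero_montana: 13
  Eremo_pallida vs Ictero_montana: 10
The smallest is 3, between Bracho_minor and Eremo_pallida.

3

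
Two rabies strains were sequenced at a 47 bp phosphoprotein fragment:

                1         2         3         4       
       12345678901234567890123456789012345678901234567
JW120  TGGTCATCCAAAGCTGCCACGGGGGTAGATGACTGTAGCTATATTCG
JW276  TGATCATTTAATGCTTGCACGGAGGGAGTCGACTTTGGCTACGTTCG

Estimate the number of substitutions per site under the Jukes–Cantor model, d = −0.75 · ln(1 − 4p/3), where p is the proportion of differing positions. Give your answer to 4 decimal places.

0.3796

Mismatches occur at site 3 (G→A), site 8 (C→T), site 9 (C→T), site 12 (A→T), site 16 (G→T), site 17 (C→G), site 23 (G→A), site 26 (T→G), site 29 (A→T), site 30 (T→C), site 35 (G→T), site 37 (A→G), site 42 (T→C), site 43 (A→G).
p = 14/47 = 0.297872.
d = −0.75 · ln(1 − (4/3)·0.297872) = −0.75 · ln(0.602837) = −0.75 · (-0.506108) = 0.3796.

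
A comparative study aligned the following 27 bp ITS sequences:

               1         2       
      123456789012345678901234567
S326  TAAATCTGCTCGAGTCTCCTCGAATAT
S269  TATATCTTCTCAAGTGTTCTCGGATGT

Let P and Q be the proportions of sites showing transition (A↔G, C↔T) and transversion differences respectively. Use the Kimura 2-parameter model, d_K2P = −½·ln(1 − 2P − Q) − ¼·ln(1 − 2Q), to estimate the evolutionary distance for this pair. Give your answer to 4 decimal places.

0.3245

The sequences differ at positions 3 (A/T, transversion), 8 (G/T, transversion), 12 (G/A, transition), 16 (C/G, transversion), 18 (C/T, transition), 23 (A/G, transition), 26 (A/G, transition).
Of the 7 differences, 4 transitions and 3 transversions over 27 sites: P = 4/27 = 0.148148, Q = 3/27 = 0.111111.
d = −0.5·ln(0.592593) − 0.25·ln(0.777778) = −0.5·(-0.523247) − 0.25·(-0.251314) = 0.3245.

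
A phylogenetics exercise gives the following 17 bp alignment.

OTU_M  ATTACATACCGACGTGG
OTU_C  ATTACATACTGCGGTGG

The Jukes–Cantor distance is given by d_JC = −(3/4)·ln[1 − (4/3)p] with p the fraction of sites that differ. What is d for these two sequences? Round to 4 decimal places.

0.2012

The sequences differ at positions 10 (C/T), 12 (A/C), 13 (C/G).
p = 3/17 = 0.176471.
d = −0.75 · ln(1 − (4/3)·0.176471) = −0.75 · ln(0.764705) = −0.75 · (-0.268265) = 0.2012.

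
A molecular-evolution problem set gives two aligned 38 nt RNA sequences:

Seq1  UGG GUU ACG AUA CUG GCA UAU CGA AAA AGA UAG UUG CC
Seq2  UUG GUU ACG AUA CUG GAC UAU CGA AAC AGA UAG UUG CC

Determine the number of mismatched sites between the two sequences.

4

Mismatches occur at site 2 (G→U), site 17 (C→A), site 18 (A→C), site 27 (A→C).
That gives 4 mismatches out of 38 aligned sites, so the Hamming distance is 4.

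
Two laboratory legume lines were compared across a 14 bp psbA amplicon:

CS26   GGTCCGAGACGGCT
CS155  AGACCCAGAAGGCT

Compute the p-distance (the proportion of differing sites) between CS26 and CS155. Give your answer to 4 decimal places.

Mismatches occur at site 1 (G↔A), site 3 (T↔A), site 6 (G↔C), site 10 (C↔A).
There are 4 differences over 14 sites, so p = 4/14 = 0.2857.

0.2857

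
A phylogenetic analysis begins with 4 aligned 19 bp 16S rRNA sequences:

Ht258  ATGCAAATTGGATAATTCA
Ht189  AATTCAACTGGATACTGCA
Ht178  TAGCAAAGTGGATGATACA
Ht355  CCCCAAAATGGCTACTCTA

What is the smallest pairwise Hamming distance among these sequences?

5

Pairwise Hamming distances:
  Ht258 vs Ht189: 7
  Ht258 vs Ht178: 5
  Ht258 vs Ht355: 8
  Ht189 vs Ht178: 8
  Ht189 vs Ht355: 9
  Ht178 vs Ht355: 9
The smallest is 5, between Ht258 and Ht178.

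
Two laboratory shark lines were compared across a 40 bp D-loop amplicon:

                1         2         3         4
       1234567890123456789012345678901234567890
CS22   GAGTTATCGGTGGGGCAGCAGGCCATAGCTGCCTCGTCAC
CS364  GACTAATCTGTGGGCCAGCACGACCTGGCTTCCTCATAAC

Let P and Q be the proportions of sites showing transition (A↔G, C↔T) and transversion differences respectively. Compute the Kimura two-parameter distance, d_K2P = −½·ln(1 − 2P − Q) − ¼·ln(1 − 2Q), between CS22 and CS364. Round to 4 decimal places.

0.3460

Differing sites — 3:G/C (Tv); 5:T/A (Tv); 9:G/T (Tv); 15:G/C (Tv); 21:G/C (Tv); 23:C/A (Tv); 25:A/C (Tv); 27:A/G (Ti); 31:G/T (Tv); 36:G/A (Ti); 38:C/A (Tv).
Of the 11 differences, 2 transitions and 9 transversions over 40 sites: P = 2/40 = 0.050000, Q = 9/40 = 0.225000.
d = −0.5·ln(0.675000) − 0.25·ln(0.550000) = −0.5·(-0.393043) − 0.25·(-0.597837) = 0.3460.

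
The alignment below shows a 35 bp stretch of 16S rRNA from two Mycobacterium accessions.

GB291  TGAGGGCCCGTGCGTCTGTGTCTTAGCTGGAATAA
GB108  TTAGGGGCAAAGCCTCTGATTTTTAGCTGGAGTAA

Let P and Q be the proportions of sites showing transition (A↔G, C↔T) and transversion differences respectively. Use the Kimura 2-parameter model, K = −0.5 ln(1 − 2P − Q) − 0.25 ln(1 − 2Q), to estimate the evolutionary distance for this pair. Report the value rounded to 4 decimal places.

0.3599

Differing sites — 2:G/T (Tv); 7:C/G (Tv); 9:C/A (Tv); 10:G/A (Ti); 11:T/A (Tv); 14:G/C (Tv); 19:T/A (Tv); 20:G/T (Tv); 22:C/T (Ti); 32:A/G (Ti).
Of the 10 differences, 3 transitions and 7 transversions over 35 sites: P = 3/35 = 0.085714, Q = 7/35 = 0.200000.
d = −0.5·ln(0.628572) − 0.25·ln(0.600000) = −0.5·(-0.464305) − 0.25·(-0.510826) = 0.3599.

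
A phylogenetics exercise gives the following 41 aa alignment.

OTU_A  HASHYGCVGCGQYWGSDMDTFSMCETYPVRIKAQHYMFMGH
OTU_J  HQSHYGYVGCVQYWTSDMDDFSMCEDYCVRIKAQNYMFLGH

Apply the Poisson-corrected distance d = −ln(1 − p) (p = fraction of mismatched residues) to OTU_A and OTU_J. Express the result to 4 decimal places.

Mismatches occur at site 2 (A→Q), site 7 (C→Y), site 11 (G→V), site 15 (G→T), site 20 (T→D), site 26 (T→D), site 28 (P→C), site 35 (H→N), site 39 (M→L).
p = 9/41 = 0.219512.
d = −ln(1 − 0.219512) = −ln(0.780488) = 0.2478.

0.2478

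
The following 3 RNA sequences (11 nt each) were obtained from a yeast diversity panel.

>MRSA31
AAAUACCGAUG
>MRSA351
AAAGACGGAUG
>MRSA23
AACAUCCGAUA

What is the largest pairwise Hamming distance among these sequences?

Pairwise Hamming distances:
  MRSA31 vs MRSA351: 2
  MRSA31 vs MRSA23: 4
  MRSA351 vs MRSA23: 5
The largest is 5, between MRSA351 and MRSA23.

5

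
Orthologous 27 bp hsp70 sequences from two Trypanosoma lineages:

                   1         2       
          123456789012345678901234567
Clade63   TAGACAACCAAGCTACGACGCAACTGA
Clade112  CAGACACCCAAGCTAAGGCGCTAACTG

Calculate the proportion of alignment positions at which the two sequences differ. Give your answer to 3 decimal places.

0.333

Mismatches occur at site 1 (T↔C), site 7 (A↔C), site 16 (C↔A), site 18 (A↔G), site 22 (A↔T), site 24 (C↔A), site 25 (T↔C), site 26 (G↔T), site 27 (A↔G).
There are 9 differences over 27 sites, so p = 9/27 = 0.333.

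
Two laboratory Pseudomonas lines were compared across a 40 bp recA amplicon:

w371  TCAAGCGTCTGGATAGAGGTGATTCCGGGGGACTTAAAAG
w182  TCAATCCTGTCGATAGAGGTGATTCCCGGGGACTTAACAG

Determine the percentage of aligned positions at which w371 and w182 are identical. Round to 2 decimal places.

85.00%

Differing sites — 5:G/T; 7:G/C; 9:C/G; 11:G/C; 27:G/C; 38:A/C.
34 of the 40 sites match, so the percent identity is 34/40 × 100 = 85.00%.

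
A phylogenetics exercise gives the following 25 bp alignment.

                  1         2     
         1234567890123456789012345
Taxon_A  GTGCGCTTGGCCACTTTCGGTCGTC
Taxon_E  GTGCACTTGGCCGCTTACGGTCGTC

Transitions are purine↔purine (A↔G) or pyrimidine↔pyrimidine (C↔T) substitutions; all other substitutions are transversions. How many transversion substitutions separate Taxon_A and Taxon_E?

The sequences differ at positions 5 (G/A, transition), 13 (A/G, transition), 17 (T/A, transversion).
Of the 3 differences, 2 transitions and 1 transversion, so the answer is 1.

1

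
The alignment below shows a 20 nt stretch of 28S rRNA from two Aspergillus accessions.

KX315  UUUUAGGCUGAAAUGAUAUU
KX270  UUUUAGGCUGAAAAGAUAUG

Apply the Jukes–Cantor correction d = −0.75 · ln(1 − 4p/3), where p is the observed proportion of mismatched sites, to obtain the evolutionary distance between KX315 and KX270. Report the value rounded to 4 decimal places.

0.1073

Mismatches occur at site 14 (U→A), site 20 (U→G).
p = 2/20 = 0.100000.
d = −0.75 · ln(1 − (4/3)·0.100000) = −0.75 · ln(0.866667) = −0.75 · (-0.143100) = 0.1073.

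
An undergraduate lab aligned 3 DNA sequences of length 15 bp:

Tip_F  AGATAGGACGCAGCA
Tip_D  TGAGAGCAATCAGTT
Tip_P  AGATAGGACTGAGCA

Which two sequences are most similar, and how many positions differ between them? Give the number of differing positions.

Pairwise Hamming distances:
  Tip_F vs Tip_D: 7
  Tip_F vs Tip_P: 2
  Tip_D vs Tip_P: 7
The smallest is 2, between Tip_F and Tip_P.

2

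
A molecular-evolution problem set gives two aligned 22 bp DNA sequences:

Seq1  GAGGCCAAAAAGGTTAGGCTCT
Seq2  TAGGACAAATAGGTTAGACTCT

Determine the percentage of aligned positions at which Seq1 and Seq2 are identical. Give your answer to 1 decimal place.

81.8%

The sequences differ at positions 1 (G/T), 5 (C/A), 10 (A/T), 18 (G/A).
18 of the 22 sites match, so the percent identity is 18/22 × 100 = 81.8%.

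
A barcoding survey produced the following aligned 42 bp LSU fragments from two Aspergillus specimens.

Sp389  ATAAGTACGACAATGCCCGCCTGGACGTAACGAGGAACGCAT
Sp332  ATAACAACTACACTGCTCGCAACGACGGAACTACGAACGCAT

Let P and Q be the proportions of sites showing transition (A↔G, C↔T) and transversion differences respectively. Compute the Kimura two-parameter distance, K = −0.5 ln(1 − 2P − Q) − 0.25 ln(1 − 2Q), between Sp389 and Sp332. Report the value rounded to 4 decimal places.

0.3299

Differing sites — 5:G/C (Tv); 6:T/A (Tv); 9:G/T (Tv); 13:A/C (Tv); 17:C/T (Ti); 21:C/A (Tv); 22:T/A (Tv); 23:G/C (Tv); 28:T/G (Tv); 32:G/T (Tv); 34:G/C (Tv).
Of the 11 differences, 1 transition and 10 transversions over 42 sites: P = 1/42 = 0.023810, Q = 10/42 = 0.238095.
d = −0.5·ln(0.714285) − 0.25·ln(0.523810) = −0.5·(-0.336473) − 0.25·(-0.646626) = 0.3299.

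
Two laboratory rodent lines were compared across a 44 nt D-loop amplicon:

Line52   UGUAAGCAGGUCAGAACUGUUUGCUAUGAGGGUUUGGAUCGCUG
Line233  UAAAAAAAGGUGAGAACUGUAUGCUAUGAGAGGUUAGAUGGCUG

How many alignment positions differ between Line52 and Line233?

10

Mismatches occur at site 2 (G↔A), site 3 (U↔A), site 6 (G↔A), site 7 (C↔A), site 12 (C↔G), site 21 (U↔A), site 31 (G↔A), site 33 (U↔G), site 36 (G↔A), site 40 (C↔G).
That gives 10 mismatches out of 44 aligned sites, so the Hamming distance is 10.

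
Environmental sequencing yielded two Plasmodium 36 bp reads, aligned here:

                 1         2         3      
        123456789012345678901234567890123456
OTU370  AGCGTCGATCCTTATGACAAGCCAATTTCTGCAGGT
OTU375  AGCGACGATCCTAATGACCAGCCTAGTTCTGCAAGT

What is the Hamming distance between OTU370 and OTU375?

6

The sequences differ at positions 5 (T/A), 13 (T/A), 19 (A/C), 24 (A/T), 26 (T/G), 34 (G/A).
That gives 6 mismatches out of 36 aligned sites, so the Hamming distance is 6.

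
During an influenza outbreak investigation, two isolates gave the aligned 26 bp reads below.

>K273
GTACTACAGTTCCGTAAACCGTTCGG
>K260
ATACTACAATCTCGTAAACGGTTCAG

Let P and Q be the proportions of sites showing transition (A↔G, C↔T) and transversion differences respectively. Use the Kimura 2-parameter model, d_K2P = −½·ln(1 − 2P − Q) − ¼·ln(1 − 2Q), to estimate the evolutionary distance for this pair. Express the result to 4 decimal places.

Mismatches occur at site 1 (G↔A, transition), site 9 (G↔A, transition), site 11 (T↔C, transition), site 12 (C↔T, transition), site 20 (C↔G, transversion), site 25 (G↔A, transition).
Of the 6 differences, 5 transitions and 1 transversion over 26 sites: P = 5/26 = 0.192308, Q = 1/26 = 0.038462.
d = −0.5·ln(0.576922) − 0.25·ln(0.923076) = −0.5·(-0.550048) − 0.25·(-0.080044) = 0.2950.

0.2950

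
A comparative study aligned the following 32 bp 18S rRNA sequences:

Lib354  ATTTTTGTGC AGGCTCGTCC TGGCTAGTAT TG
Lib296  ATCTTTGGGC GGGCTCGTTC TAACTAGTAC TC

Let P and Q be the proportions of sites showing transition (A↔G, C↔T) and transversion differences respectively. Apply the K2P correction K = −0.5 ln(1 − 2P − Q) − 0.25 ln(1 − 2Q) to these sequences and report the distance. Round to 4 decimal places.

Differing sites — 3:T/C (Ti); 8:T/G (Tv); 11:A/G (Ti); 19:C/T (Ti); 22:G/A (Ti); 23:G/A (Ti); 30:T/C (Ti); 32:G/C (Tv).
Of the 8 differences, 6 transitions and 2 transversions over 32 sites: P = 6/32 = 0.187500, Q = 2/32 = 0.062500.
d = −0.5·ln(0.562500) − 0.25·ln(0.875000) = −0.5·(-0.575364) − 0.25·(-0.133531) = 0.3211.

0.3211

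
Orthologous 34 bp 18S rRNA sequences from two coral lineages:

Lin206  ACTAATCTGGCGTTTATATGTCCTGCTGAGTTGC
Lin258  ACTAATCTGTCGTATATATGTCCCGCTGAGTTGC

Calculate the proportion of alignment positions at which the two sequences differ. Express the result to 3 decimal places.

0.088

Differing sites — 10:G/T; 14:T/A; 24:T/C.
There are 3 differences over 34 sites, so p = 3/34 = 0.088.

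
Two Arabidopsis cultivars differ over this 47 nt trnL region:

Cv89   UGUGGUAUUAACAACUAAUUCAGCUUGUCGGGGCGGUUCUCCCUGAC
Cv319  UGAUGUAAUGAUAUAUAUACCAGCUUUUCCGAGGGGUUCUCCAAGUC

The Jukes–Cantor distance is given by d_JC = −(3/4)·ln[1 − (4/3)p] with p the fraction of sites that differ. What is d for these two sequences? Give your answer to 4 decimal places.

0.4937

The sequences differ at positions 3 (U/A), 4 (G/U), 8 (U/A), 10 (A/G), 12 (C/U), 14 (A/U), 15 (C/A), 18 (A/U), 19 (U/A), 20 (U/C), 27 (G/U), 30 (G/C), 32 (G/A), 34 (C/G), 43 (C/A), 44 (U/A), 46 (A/U).
p = 17/47 = 0.361702.
d = −0.75 · ln(1 − (4/3)·0.361702) = −0.75 · ln(0.517731) = −0.75 · (-0.658299) = 0.4937.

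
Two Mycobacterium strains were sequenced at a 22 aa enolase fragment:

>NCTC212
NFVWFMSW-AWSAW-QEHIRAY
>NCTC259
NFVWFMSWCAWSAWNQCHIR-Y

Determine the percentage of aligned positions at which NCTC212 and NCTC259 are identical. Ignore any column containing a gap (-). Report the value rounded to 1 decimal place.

94.7%

Excluding the 3 gap columns leaves 19 comparable sites.
The sequences differ at position 17 (E/C).
18 of the 19 comparable sites match, so the percent identity is 18/19 × 100 = 94.7%.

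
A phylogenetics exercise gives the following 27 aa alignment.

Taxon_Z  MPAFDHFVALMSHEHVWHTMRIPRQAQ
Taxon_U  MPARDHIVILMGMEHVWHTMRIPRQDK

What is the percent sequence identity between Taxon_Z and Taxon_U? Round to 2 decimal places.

The sequences differ at positions 4 (F/R), 7 (F/I), 9 (A/I), 12 (S/G), 13 (H/M), 26 (A/D), 27 (Q/K).
20 of the 27 sites match, so the percent identity is 20/27 × 100 = 74.07%.

74.07%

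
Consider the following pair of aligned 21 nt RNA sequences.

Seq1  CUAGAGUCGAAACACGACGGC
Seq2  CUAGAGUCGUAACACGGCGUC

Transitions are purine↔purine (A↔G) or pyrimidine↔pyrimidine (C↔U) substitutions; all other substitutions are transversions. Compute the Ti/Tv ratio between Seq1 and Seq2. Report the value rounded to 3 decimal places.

0.500

The sequences differ at positions 10 (A/U, transversion), 17 (A/G, transition), 20 (G/U, transversion).
Of the 3 differences, 1 transition and 2 transversions, so Ti/Tv = 1/2 = 0.500.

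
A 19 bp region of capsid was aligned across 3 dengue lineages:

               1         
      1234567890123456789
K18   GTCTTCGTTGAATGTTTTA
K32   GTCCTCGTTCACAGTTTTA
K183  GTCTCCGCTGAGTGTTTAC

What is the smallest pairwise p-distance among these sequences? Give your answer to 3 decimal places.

0.211

Pairwise Hamming distances:
  K18 vs K32: 4
  K18 vs K183: 5
  K32 vs K183: 8
The smallest is 4 mismatches, between K18 and K32; p = 4/19 = 0.211.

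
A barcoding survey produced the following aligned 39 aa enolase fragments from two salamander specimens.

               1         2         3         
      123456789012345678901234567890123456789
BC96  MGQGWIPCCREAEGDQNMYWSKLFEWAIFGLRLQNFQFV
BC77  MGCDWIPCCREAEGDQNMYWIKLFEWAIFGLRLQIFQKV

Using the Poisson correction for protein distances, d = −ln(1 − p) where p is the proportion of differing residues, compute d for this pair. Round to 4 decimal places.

The sequences differ at positions 3 (Q/C), 4 (G/D), 21 (S/I), 35 (N/I), 38 (F/K).
p = 5/39 = 0.128205.
d = −ln(1 − 0.128205) = −ln(0.871795) = 0.1372.

0.1372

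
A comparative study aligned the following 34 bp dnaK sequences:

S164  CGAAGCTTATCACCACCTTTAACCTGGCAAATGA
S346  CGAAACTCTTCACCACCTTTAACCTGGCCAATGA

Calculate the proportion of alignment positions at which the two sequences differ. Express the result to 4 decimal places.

The sequences differ at positions 5 (G/A), 8 (T/C), 9 (A/T), 29 (A/C).
There are 4 differences over 34 sites, so p = 4/34 = 0.1176.

0.1176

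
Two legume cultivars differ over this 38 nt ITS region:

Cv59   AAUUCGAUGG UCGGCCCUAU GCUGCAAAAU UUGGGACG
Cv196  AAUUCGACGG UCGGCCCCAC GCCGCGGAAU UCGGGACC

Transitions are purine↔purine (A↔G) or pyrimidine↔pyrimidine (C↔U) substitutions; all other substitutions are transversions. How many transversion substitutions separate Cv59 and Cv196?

1

Differing sites — 8:U/C (Ti); 18:U/C (Ti); 20:U/C (Ti); 23:U/C (Ti); 26:A/G (Ti); 27:A/G (Ti); 32:U/C (Ti); 38:G/C (Tv).
Of the 8 differences, 7 transitions and 1 transversion, so the answer is 1.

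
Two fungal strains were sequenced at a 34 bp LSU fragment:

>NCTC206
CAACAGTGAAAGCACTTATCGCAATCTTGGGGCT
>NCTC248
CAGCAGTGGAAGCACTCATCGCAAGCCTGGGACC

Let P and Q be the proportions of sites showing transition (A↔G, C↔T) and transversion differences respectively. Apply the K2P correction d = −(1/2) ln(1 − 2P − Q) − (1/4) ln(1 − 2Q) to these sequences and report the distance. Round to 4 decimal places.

0.2561

Differing sites — 3:A/G (Ti); 9:A/G (Ti); 17:T/C (Ti); 25:T/G (Tv); 27:T/C (Ti); 32:G/A (Ti); 34:T/C (Ti).
Of the 7 differences, 6 transitions and 1 transversion over 34 sites: P = 6/34 = 0.176471, Q = 1/34 = 0.029412.
d = −0.5·ln(0.617646) − 0.25·ln(0.941176) = −0.5·(-0.481840) − 0.25·(-0.060625) = 0.2561.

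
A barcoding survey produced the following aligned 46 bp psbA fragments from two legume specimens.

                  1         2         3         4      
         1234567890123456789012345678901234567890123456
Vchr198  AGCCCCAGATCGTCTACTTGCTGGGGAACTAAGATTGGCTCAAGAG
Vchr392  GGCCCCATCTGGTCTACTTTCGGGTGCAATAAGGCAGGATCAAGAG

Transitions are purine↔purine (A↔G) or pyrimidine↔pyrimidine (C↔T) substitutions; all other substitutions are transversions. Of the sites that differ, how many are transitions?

Differing sites — 1:A/G (Ti); 8:G/T (Tv); 9:A/C (Tv); 11:C/G (Tv); 20:G/T (Tv); 22:T/G (Tv); 25:G/T (Tv); 27:A/C (Tv); 29:C/A (Tv); 34:A/G (Ti); 35:T/C (Ti); 36:T/A (Tv); 39:C/A (Tv).
Of the 13 differences, 3 transitions and 10 transversions, so the answer is 3.

3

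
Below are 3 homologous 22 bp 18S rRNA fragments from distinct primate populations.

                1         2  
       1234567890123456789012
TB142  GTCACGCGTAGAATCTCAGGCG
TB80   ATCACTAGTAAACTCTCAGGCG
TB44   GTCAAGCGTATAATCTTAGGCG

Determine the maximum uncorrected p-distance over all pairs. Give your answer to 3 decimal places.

Pairwise Hamming distances:
  TB142 vs TB80: 5
  TB142 vs TB44: 3
  TB80 vs TB44: 7
The largest is 7 mismatches, between TB80 and TB44; p = 7/22 = 0.318.

0.318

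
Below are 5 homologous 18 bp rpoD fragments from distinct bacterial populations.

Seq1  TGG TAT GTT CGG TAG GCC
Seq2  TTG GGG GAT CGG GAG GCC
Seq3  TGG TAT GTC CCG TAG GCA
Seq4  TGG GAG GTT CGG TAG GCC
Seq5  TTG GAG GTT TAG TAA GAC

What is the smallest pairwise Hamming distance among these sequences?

Pairwise Hamming distances:
  Seq1 vs Seq2: 6
  Seq1 vs Seq3: 3
  Seq1 vs Seq4: 2
  Seq1 vs Seq5: 7
  Seq2 vs Seq3: 9
  Seq2 vs Seq4: 4
  Seq2 vs Seq5: 7
  Seq3 vs Seq4: 5
  Seq3 vs Seq5: 9
  Seq4 vs Seq5: 5
The smallest is 2, between Seq1 and Seq4.

2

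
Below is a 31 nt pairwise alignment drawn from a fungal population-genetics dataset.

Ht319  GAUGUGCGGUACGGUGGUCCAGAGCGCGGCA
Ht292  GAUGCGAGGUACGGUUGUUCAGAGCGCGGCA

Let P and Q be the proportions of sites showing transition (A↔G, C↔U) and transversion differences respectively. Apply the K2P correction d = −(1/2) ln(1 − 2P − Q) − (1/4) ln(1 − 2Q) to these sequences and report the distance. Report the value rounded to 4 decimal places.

The sequences differ at positions 5 (U/C, transition), 7 (C/A, transversion), 16 (G/U, transversion), 19 (C/U, transition).
Of the 4 differences, 2 transitions and 2 transversions over 31 sites: P = 2/31 = 0.064516, Q = 2/31 = 0.064516.
d = −0.5·ln(0.806452) − 0.25·ln(0.870968) = −0.5·(-0.215111) − 0.25·(-0.138150) = 0.1421.

0.1421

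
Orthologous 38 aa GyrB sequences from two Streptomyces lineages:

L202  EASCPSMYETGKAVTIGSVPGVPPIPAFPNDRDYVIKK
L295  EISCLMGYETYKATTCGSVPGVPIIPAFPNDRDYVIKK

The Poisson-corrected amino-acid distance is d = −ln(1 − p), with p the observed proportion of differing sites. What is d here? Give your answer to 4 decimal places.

0.2364

Differing sites — 2:A/I; 5:P/L; 6:S/M; 7:M/G; 11:G/Y; 14:V/T; 16:I/C; 24:P/I.
p = 8/38 = 0.210526.
d = −ln(1 − 0.210526) = −ln(0.789474) = 0.2364.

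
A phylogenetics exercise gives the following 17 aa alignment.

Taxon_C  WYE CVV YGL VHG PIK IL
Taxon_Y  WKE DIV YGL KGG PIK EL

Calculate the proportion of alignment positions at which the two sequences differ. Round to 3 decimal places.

0.353

The sequences differ at positions 2 (Y/K), 4 (C/D), 5 (V/I), 10 (V/K), 11 (H/G), 16 (I/E).
There are 6 differences over 17 sites, so p = 6/17 = 0.353.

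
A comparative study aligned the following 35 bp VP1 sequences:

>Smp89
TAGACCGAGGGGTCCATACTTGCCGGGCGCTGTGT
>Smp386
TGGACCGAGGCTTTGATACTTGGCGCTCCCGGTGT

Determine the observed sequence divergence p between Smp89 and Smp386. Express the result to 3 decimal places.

0.286

Mismatches occur at site 2 (A↔G), site 11 (G↔C), site 12 (G↔T), site 14 (C↔T), site 15 (C↔G), site 23 (C↔G), site 26 (G↔C), site 27 (G↔T), site 29 (G↔C), site 31 (T↔G).
There are 10 differences over 35 sites, so p = 10/35 = 0.286.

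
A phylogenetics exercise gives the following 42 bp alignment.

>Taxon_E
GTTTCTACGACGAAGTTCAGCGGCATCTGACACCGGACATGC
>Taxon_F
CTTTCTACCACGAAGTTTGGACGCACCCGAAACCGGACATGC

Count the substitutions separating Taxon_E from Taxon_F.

9

The sequences differ at positions 1 (G/C), 9 (G/C), 18 (C/T), 19 (A/G), 21 (C/A), 22 (G/C), 26 (T/C), 28 (T/C), 31 (C/A).
That gives 9 mismatches out of 42 aligned sites, so the Hamming distance is 9.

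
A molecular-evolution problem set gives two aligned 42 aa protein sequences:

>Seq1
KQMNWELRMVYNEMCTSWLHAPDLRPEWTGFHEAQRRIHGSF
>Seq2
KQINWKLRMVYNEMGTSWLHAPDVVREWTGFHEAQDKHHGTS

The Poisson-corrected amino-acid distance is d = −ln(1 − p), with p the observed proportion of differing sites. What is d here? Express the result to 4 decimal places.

0.3037

The sequences differ at positions 3 (M/I), 6 (E/K), 15 (C/G), 24 (L/V), 25 (R/V), 26 (P/R), 36 (R/D), 37 (R/K), 38 (I/H), 41 (S/T), 42 (F/S).
p = 11/42 = 0.261905.
d = −ln(1 − 0.261905) = −ln(0.738095) = 0.3037.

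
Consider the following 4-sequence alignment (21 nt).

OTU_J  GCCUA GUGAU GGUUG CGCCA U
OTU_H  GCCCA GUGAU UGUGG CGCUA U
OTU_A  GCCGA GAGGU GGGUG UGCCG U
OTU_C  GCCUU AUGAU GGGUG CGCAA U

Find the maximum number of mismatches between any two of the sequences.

Pairwise Hamming distances:
  OTU_J vs OTU_H: 4
  OTU_J vs OTU_A: 6
  OTU_J vs OTU_C: 4
  OTU_H vs OTU_A: 9
  OTU_H vs OTU_C: 7
  OTU_A vs OTU_C: 8
The largest is 9, between OTU_H and OTU_A.

9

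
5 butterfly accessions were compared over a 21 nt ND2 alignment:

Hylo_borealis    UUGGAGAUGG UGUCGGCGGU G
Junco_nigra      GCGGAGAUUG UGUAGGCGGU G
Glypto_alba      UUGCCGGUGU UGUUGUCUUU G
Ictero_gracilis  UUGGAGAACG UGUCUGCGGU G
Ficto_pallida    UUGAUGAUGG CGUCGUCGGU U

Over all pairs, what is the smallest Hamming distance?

Pairwise Hamming distances:
  Hylo_borealis vs Junco_nigra: 4
  Hylo_borealis vs Glypto_alba: 8
  Hylo_borealis vs Ictero_gracilis: 3
  Hylo_borealis vs Ficto_pallida: 5
  Junco_nigra vs Glypto_alba: 11
  Junco_nigra vs Ictero_gracilis: 6
  Junco_nigra vs Ficto_pallida: 9
  Glypto_alba vs Ictero_gracilis: 11
  Glypto_alba vs Ficto_pallida: 9
  Ictero_gracilis vs Ficto_pallida: 8
The smallest is 3, between Hylo_borealis and Ictero_gracilis.

3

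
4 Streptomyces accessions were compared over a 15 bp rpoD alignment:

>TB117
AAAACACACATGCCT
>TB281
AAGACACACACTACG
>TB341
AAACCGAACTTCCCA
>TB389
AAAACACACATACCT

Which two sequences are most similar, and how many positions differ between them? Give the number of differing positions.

1

Pairwise Hamming distances:
  TB117 vs TB281: 5
  TB117 vs TB341: 6
  TB117 vs TB389: 1
  TB281 vs TB341: 9
  TB281 vs TB389: 5
  TB341 vs TB389: 6
The smallest is 1, between TB117 and TB389.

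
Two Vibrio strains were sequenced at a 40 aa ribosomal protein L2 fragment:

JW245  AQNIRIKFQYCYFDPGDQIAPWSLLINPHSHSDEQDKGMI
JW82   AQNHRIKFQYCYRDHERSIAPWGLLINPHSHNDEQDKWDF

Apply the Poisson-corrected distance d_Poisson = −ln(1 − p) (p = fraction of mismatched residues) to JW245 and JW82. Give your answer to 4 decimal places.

0.3216

Mismatches occur at site 4 (I/H), site 13 (F/R), site 15 (P/H), site 16 (G/E), site 17 (D/R), site 18 (Q/S), site 23 (S/G), site 32 (S/N), site 38 (G/W), site 39 (M/D), site 40 (I/F).
p = 11/40 = 0.275000.
d = −ln(1 − 0.275000) = −ln(0.725000) = 0.3216.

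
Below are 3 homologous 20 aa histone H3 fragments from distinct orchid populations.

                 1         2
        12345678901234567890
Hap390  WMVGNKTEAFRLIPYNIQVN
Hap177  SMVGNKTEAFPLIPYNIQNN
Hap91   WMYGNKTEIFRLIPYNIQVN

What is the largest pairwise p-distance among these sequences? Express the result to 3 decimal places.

0.250

Pairwise Hamming distances:
  Hap390 vs Hap177: 3
  Hap390 vs Hap91: 2
  Hap177 vs Hap91: 5
The largest is 5 mismatches, between Hap177 and Hap91; p = 5/20 = 0.250.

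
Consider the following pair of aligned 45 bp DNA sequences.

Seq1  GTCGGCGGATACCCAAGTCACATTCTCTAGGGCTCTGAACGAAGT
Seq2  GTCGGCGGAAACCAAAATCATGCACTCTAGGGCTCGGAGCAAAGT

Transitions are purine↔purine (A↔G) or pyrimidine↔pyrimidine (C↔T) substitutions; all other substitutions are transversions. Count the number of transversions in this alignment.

Differing sites — 10:T/A (Tv); 14:C/A (Tv); 17:G/A (Ti); 21:C/T (Ti); 22:A/G (Ti); 23:T/C (Ti); 24:T/A (Tv); 36:T/G (Tv); 39:A/G (Ti); 41:G/A (Ti).
Of the 10 differences, 6 transitions and 4 transversions, so the answer is 4.

4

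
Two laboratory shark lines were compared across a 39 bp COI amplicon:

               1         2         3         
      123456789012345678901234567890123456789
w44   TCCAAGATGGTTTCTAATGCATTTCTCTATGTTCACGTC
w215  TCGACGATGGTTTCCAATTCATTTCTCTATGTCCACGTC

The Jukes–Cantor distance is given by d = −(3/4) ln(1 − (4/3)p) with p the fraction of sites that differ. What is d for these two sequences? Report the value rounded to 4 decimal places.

Differing sites — 3:C/G; 5:A/C; 15:T/C; 19:G/T; 33:T/C.
p = 5/39 = 0.128205.
d = −0.75 · ln(1 − (4/3)·0.128205) = −0.75 · ln(0.829060) = −0.75 · (-0.187463) = 0.1406.

0.1406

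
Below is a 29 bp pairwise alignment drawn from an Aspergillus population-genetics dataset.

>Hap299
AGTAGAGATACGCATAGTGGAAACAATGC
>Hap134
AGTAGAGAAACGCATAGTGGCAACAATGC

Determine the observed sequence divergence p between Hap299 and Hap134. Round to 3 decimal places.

0.069

The sequences differ at positions 9 (T/A), 21 (A/C).
There are 2 differences over 29 sites, so p = 2/29 = 0.069.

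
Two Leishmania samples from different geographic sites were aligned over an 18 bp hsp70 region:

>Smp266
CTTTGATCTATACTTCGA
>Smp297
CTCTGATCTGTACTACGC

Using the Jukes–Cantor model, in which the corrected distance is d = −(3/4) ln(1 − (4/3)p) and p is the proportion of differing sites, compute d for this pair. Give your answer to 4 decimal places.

The sequences differ at positions 3 (T/C), 10 (A/G), 15 (T/A), 18 (A/C).
p = 4/18 = 0.222222.
d = −0.75 · ln(1 − (4/3)·0.222222) = −0.75 · ln(0.703704) = −0.75 · (-0.351397) = 0.2635.

0.2635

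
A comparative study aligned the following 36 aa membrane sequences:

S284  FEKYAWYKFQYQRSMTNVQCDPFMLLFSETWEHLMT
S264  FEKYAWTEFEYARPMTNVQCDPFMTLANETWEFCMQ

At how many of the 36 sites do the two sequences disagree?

11

Differing sites — 7:Y/T; 8:K/E; 10:Q/E; 12:Q/A; 14:S/P; 25:L/T; 27:F/A; 28:S/N; 33:H/F; 34:L/C; 36:T/Q.
That gives 11 mismatches out of 36 aligned sites, so the Hamming distance is 11.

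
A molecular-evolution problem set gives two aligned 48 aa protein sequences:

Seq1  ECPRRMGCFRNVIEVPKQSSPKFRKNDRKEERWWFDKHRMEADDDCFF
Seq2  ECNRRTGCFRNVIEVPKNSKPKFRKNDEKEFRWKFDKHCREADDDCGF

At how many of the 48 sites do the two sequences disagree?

The sequences differ at positions 3 (P/N), 6 (M/T), 18 (Q/N), 20 (S/K), 28 (R/E), 31 (E/F), 34 (W/K), 39 (R/C), 40 (M/R), 47 (F/G).
That gives 10 mismatches out of 48 aligned sites, so the Hamming distance is 10.

10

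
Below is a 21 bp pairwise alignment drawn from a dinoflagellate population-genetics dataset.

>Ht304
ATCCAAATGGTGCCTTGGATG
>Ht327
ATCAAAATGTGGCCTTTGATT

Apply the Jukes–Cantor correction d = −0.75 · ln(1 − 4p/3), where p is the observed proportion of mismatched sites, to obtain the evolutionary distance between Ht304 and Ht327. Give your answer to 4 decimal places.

Mismatches occur at site 4 (C/A), site 10 (G/T), site 11 (T/G), site 17 (G/T), site 21 (G/T).
p = 5/21 = 0.238095.
d = −0.75 · ln(1 − (4/3)·0.238095) = −0.75 · ln(0.682540) = −0.75 · (-0.381934) = 0.2865.

0.2865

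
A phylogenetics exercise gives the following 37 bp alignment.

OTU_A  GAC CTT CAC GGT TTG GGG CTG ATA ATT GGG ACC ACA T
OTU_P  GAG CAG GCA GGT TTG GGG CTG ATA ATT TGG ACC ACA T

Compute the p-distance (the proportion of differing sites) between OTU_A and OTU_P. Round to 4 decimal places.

Differing sites — 3:C/G; 5:T/A; 6:T/G; 7:C/G; 8:A/C; 9:C/A; 28:G/T.
There are 7 differences over 37 sites, so p = 7/37 = 0.1892.

0.1892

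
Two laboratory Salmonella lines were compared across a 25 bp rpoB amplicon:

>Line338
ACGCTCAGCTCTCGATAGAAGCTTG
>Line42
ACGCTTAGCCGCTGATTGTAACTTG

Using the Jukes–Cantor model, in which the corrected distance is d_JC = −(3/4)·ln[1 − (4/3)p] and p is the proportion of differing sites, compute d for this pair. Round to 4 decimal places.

Mismatches occur at site 6 (C/T), site 10 (T/C), site 11 (C/G), site 12 (T/C), site 13 (C/T), site 17 (A/T), site 19 (A/T), site 21 (G/A).
p = 8/25 = 0.320000.
d = −0.75 · ln(1 − (4/3)·0.320000) = −0.75 · ln(0.573333) = −0.75 · (-0.556289) = 0.4172.

0.4172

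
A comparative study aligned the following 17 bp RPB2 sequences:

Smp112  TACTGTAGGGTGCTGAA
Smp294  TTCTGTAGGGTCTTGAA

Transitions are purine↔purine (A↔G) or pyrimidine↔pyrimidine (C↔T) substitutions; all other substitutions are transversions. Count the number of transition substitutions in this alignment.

The sequences differ at positions 2 (A/T, transversion), 12 (G/C, transversion), 13 (C/T, transition).
Of the 3 differences, 1 transition and 2 transversions, so the answer is 1.

1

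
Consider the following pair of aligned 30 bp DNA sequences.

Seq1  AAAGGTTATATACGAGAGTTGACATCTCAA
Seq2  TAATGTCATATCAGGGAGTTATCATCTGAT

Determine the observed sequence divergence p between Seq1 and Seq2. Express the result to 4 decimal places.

0.3333

The sequences differ at positions 1 (A/T), 4 (G/T), 7 (T/C), 12 (A/C), 13 (C/A), 15 (A/G), 21 (G/A), 22 (A/T), 28 (C/G), 30 (A/T).
There are 10 differences over 30 sites, so p = 10/30 = 0.3333.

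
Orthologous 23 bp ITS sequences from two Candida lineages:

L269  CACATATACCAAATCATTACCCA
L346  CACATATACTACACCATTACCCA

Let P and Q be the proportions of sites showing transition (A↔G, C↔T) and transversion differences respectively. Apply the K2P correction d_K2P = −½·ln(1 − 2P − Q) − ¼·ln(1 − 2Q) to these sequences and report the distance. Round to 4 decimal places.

The sequences differ at positions 10 (C/T, transition), 12 (A/C, transversion), 14 (T/C, transition).
Of the 3 differences, 2 transitions and 1 transversion over 23 sites: P = 2/23 = 0.086957, Q = 1/23 = 0.043478.
d = −0.5·ln(0.782608) − 0.25·ln(0.913044) = −0.5·(-0.245123) − 0.25·(-0.090971) = 0.1453.

0.1453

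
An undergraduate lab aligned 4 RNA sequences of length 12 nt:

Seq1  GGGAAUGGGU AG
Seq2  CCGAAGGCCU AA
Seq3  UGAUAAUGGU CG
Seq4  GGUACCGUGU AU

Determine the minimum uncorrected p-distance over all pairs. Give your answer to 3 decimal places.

Pairwise Hamming distances:
  Seq1 vs Seq2: 6
  Seq1 vs Seq3: 6
  Seq1 vs Seq4: 5
  Seq2 vs Seq3: 10
  Seq2 vs Seq4: 8
  Seq3 vs Seq4: 9
The smallest is 5 mismatches, between Seq1 and Seq4; p = 5/12 = 0.417.

0.417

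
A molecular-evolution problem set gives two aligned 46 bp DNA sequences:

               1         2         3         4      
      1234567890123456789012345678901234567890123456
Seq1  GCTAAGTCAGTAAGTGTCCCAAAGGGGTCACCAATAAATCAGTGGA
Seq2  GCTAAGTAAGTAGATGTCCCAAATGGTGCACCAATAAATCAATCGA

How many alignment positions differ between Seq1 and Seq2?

The sequences differ at positions 8 (C/A), 13 (A/G), 14 (G/A), 24 (G/T), 27 (G/T), 28 (T/G), 42 (G/A), 44 (G/C).
That gives 8 mismatches out of 46 aligned sites, so the Hamming distance is 8.

8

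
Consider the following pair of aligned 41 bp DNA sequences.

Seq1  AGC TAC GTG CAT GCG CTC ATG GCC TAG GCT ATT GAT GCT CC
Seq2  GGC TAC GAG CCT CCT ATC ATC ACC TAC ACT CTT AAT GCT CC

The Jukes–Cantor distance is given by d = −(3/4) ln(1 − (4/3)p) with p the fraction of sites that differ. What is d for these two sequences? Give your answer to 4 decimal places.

0.3710

Mismatches occur at site 1 (A→G), site 8 (T→A), site 11 (A→C), site 13 (G→C), site 15 (G→T), site 16 (C→A), site 21 (G→C), site 22 (G→A), site 27 (G→C), site 28 (G→A), site 31 (A→C), site 34 (G→A).
p = 12/41 = 0.292683.
d = −0.75 · ln(1 − (4/3)·0.292683) = −0.75 · ln(0.609756) = −0.75 · (-0.494696) = 0.3710.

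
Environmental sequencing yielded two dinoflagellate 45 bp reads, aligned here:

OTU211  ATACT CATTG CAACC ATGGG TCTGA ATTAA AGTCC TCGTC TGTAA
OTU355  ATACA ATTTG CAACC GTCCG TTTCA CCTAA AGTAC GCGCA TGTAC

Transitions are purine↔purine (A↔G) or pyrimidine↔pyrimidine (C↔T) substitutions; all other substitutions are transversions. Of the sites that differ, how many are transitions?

The sequences differ at positions 5 (T/A, transversion), 6 (C/A, transversion), 7 (A/T, transversion), 16 (A/G, transition), 18 (G/C, transversion), 19 (G/C, transversion), 22 (C/T, transition), 24 (G/C, transversion), 26 (A/C, transversion), 27 (T/C, transition), 34 (C/A, transversion), 36 (T/G, transversion), 39 (T/C, transition), 40 (C/A, transversion), 45 (A/C, transversion).
Of the 15 differences, 4 transitions and 11 transversions, so the answer is 4.

4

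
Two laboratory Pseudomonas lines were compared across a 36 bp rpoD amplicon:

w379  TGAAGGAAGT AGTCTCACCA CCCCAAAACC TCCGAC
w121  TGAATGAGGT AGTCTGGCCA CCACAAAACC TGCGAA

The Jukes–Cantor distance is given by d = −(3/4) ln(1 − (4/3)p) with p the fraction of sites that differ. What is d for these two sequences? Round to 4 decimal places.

0.2251

Differing sites — 5:G/T; 8:A/G; 16:C/G; 17:A/G; 23:C/A; 32:C/G; 36:C/A.
p = 7/36 = 0.194444.
d = −0.75 · ln(1 − (4/3)·0.194444) = −0.75 · ln(0.740741) = −0.75 · (-0.300104) = 0.2251.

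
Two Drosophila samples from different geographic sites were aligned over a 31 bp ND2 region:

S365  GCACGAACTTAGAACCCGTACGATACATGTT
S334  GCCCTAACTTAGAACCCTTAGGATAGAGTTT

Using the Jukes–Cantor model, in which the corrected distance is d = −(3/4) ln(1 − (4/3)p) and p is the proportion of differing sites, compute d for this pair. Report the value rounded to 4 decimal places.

Mismatches occur at site 3 (A↔C), site 5 (G↔T), site 18 (G↔T), site 21 (C↔G), site 26 (C↔G), site 28 (T↔G), site 29 (G↔T).
p = 7/31 = 0.225806.
d = −0.75 · ln(1 − (4/3)·0.225806) = −0.75 · ln(0.698925) = −0.75 · (-0.358212) = 0.2687.

0.2687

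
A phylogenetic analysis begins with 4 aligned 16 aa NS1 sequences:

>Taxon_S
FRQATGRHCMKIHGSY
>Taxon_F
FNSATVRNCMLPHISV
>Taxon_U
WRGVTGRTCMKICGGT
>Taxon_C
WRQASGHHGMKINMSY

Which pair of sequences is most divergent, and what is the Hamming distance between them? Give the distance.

13

Pairwise Hamming distances:
  Taxon_S vs Taxon_F: 8
  Taxon_S vs Taxon_U: 7
  Taxon_S vs Taxon_C: 6
  Taxon_F vs Taxon_U: 12
  Taxon_F vs Taxon_C: 13
  Taxon_U vs Taxon_C: 10
The largest is 13, between Taxon_F and Taxon_C.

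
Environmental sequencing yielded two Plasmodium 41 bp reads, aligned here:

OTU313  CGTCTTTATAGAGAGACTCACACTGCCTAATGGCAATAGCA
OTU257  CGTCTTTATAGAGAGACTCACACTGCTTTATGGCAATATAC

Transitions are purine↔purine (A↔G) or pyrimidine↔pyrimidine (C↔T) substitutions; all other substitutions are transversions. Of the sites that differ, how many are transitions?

Mismatches occur at site 27 (C/T, transition), site 29 (A/T, transversion), site 39 (G/T, transversion), site 40 (C/A, transversion), site 41 (A/C, transversion).
Of the 5 differences, 1 transition and 4 transversions, so the answer is 1.

1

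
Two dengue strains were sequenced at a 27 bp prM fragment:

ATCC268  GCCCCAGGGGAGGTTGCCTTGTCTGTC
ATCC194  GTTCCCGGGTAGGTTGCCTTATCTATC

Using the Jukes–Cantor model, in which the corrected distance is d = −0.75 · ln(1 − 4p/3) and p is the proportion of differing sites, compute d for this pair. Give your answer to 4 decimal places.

Mismatches occur at site 2 (C→T), site 3 (C→T), site 6 (A→C), site 10 (G→T), site 21 (G→A), site 25 (G→A).
p = 6/27 = 0.222222.
d = −0.75 · ln(1 − (4/3)·0.222222) = −0.75 · ln(0.703704) = −0.75 · (-0.351397) = 0.2635.

0.2635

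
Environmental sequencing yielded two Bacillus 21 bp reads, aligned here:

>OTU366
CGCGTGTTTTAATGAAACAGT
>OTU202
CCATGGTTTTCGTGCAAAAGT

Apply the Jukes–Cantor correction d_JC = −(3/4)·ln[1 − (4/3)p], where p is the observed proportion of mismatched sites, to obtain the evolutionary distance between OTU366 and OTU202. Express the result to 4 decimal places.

0.5319

The sequences differ at positions 2 (G/C), 3 (C/A), 4 (G/T), 5 (T/G), 11 (A/C), 12 (A/G), 15 (A/C), 18 (C/A).
p = 8/21 = 0.380952.
d = −0.75 · ln(1 − (4/3)·0.380952) = −0.75 · ln(0.492064) = −0.75 · (-0.709146) = 0.5319.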